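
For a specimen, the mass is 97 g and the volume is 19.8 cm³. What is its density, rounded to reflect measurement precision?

4.9 g/cm³

density = 97 g ÷ 19.8 cm³ = 4.89898989899… g/cm³.
97 has 2 significant figures; 19.8 has 3.
Division/multiplication keeps the fewest: 2 significant figures.
Rounded: 4.9 g/cm³.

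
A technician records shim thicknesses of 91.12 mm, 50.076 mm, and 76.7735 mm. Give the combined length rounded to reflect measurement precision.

91.12 mm + 50.076 mm + 76.7735 mm = 217.9695 mm.
Addition/subtraction keeps the fewest decimal places: 91.12 → 2 decimal places, 50.076 → 3 decimal places, 76.7735 → 4 decimal places; limit is 2.
Rounded to 2 decimal places: 217.97 mm.

217.97 mm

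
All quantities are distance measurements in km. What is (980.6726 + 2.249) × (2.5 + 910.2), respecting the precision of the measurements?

980.6726 + 2.249 = 982.9216, limited to 3 d.p. → 6 s.f.; 2.5 + 910.2 = 912.7, limited to 1 d.p. → 4 s.f.
Carrying full precision, 982.9216 × 912.7 = 897112.54432; keep min(6, 4) = 4 s.f.
Rounded to 4 significant figures: 8.971 × 10⁵ km².

8.971 × 10⁵ km²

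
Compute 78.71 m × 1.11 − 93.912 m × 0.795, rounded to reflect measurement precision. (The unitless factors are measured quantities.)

78.71 × 1.11 = 87.3681 → 87.4 m (3 s.f., last digit at the 10^-1 place).
93.912 × 0.795 = 74.66004 → 74.7 m (3 s.f., last digit at the 10^-1 place).
Difference: 12.70806 m; keep the coarser place, 10^-1.
Result: 12.7 m.

12.7 m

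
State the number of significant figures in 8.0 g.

2

8.0: trailing zeros after a decimal point are significant.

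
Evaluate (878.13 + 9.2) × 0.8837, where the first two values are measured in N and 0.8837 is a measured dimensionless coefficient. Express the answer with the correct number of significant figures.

878.13 N + 9.2 N = 887.33 N; the sum is limited to 1 decimal place (4 s.f.).
Carrying full precision, 887.33 × 0.8837 = 784.133521 N; 0.8837 has 4 s.f., so the result keeps min(4, 4) = 4 s.f.
Rounded to 4 significant figures: 784.1 N.

784.1 N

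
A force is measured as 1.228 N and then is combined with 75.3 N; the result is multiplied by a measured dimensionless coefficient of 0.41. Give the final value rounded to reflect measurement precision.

1.228 N + 75.3 N = 76.528 N; the sum is limited to 1 decimal place (3 s.f.).
Carrying full precision, 76.528 × 0.41 = 31.37648 N; 0.41 has 2 s.f., so the result keeps min(3, 2) = 2 s.f.
Rounded to 2 significant figures: 31 N.

31 N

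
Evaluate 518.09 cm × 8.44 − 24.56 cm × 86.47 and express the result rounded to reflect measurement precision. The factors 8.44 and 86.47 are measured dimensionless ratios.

2.25 × 10^3 cm

518.09 × 8.44 = 4372.6796 → 4.37 × 10^3 cm (3 s.f., last digit at the 10^1 place).
24.56 × 86.47 = 2123.7032 → 2124 cm (4 s.f., last digit at the 10^0 place).
Difference: 2248.9764 cm; keep the coarser place, 10^1.
Result: 2.25 × 10^3 cm.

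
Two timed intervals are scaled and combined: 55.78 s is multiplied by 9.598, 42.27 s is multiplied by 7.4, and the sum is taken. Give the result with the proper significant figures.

8.5 × 10^2 s

55.78 × 9.598 = 535.37644 → 535.4 s (4 s.f., last digit at the 10^-1 place).
42.27 × 7.4 = 312.798 → 3.1 × 10^2 s (2 s.f., last digit at the 10^1 place).
Sum: 848.17444 s; keep the coarser place, 10^1.
Result: 8.5 × 10^2 s.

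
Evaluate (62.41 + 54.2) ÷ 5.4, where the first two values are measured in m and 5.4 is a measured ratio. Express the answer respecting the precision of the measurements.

22 m

62.41 m + 54.2 m = 116.61 m; the sum is limited to 1 decimal place (4 s.f.).
Carrying full precision, 116.61 ÷ 5.4 = 21.5944444444… m; 5.4 has 2 s.f., so the result keeps min(4, 2) = 2 s.f.
Rounded to 2 significant figures: 22 m.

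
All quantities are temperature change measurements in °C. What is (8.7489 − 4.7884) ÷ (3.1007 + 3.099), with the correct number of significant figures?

0.6388

8.7489 − 4.7884 = 3.9605, limited to 4 d.p. → 5 s.f.; 3.1007 + 3.099 = 6.1997, limited to 3 d.p. → 4 s.f.
Carrying full precision, 3.9605 ÷ 6.1997 = 0.638821233285…; keep min(5, 4) = 4 s.f.
Rounded to 4 significant figures: 0.6388.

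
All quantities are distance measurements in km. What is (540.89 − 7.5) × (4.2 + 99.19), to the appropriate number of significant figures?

540.89 − 7.5 = 533.39, limited to 1 d.p. → 4 s.f.; 4.2 + 99.19 = 103.39, limited to 1 d.p. → 4 s.f.
Carrying full precision, 533.39 × 103.39 = 55147.1921; keep min(4, 4) = 4 s.f.
Rounded to 4 significant figures: 5.515 × 10^4 km².

5.515 × 10^4 km²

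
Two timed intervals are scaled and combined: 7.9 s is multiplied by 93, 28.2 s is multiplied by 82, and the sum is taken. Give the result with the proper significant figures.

3.0 × 10³ s

7.9 × 93 = 734.7 → 7.3 × 10² s (2 s.f., last digit at the 10^1 place).
28.2 × 82 = 2312.4 → 2.3 × 10³ s (2 s.f., last digit at the 10^2 place).
Sum: 3047.1 s; keep the coarser place, 10^2.
Result: 3.0 × 10³ s.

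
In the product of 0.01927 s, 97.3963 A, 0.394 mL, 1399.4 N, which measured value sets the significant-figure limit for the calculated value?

0.01927 s → 4 s.f.; 97.3963 A → 6 s.f.; 0.394 mL → 3 s.f.; 1399.4 N → 5 s.f.
The fewest is 3 significant figures, from 0.394 mL.

0.394 mL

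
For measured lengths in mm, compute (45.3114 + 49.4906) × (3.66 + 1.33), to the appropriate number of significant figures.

473 mm²

45.3114 + 49.4906 = 94.8020, limited to 4 d.p. → 6 s.f.; 3.66 + 1.33 = 4.99, limited to 2 d.p. → 3 s.f.
Carrying full precision, 94.8020 × 4.99 = 473.06198; keep min(6, 3) = 3 s.f.
Rounded to 3 significant figures: 473 mm².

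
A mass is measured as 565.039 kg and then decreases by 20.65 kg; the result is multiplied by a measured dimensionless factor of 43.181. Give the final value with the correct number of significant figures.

565.039 kg − 20.65 kg = 544.389 kg; the difference is limited to 2 decimal places (5 s.f.).
Carrying full precision, 544.389 × 43.181 = 23507.261409 kg; 43.181 has 5 s.f., so the result keeps min(5, 5) = 5 s.f.
Rounded to 5 significant figures: 2.3507 × 10^4 kg.

2.3507 × 10^4 kg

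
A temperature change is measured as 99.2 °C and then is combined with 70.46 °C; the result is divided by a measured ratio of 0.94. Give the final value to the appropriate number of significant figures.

99.2 °C + 70.46 °C = 169.66 °C; the sum is limited to 1 decimal place (4 s.f.).
Carrying full precision, 169.66 ÷ 0.94 = 180.489361702… °C; 0.94 has 2 s.f., so the result keeps min(4, 2) = 2 s.f.
Rounded to 2 significant figures: 1.8 × 10² °C.

1.8 × 10² °C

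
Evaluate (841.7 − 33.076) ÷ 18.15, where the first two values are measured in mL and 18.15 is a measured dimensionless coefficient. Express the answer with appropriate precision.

841.7 mL − 33.076 mL = 808.624 mL; the difference is limited to 1 decimal place (4 s.f.).
Carrying full precision, 808.624 ÷ 18.15 = 44.5522865014… mL; 18.15 has 4 s.f., so the result keeps min(4, 4) = 4 s.f.
Rounded to 4 significant figures: 44.55 mL.

44.55 mL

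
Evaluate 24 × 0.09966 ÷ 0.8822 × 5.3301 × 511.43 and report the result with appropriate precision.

7.4 × 10^3

24 × 0.09966 ÷ 0.8822 × 5.3301 × 511.43 = 7390.71793603…
Multiplication/division keeps the fewest significant figures: 24 → 2 s.f., 0.09966 → 4 s.f., 0.8822 → 4 s.f., 5.3301 → 5 s.f., 511.43 → 5 s.f.; limit is 2.
Rounded to 2 significant figures: 7.4 × 10^3.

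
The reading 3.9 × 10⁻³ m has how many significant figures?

2

3.9 × 10⁻³: in scientific notation every digit of the coefficient is significant.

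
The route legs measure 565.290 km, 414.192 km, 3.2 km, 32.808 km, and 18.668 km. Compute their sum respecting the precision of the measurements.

1034.2 km

565.290 km + 414.192 km + 3.2 km + 32.808 km + 18.668 km = 1034.158 km.
Addition/subtraction keeps the fewest decimal places: 565.290 → 3 decimal places, 414.192 → 3 decimal places, 3.2 → 1 decimal place, 32.808 → 3 decimal places, 18.668 → 3 decimal places; limit is 1.
Rounded to 1 decimal place: 1034.2 km.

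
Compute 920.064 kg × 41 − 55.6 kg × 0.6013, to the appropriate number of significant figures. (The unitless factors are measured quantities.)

3.8 × 10^4 kg

920.064 × 41 = 37722.624 → 3.8 × 10^4 kg (2 s.f., last digit at the 10^3 place).
55.6 × 0.6013 = 33.43228 → 33.4 kg (3 s.f., last digit at the 10^-1 place).
Difference: 37689.19172 kg; keep the coarser place, 10^3.
Result: 3.8 × 10^4 kg.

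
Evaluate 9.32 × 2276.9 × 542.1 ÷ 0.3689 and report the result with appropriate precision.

3.12 × 10^7

9.32 × 2276.9 × 542.1 ÷ 0.3689 = 31183913.8162…
Multiplication/division keeps the fewest significant figures: 9.32 → 3 s.f., 2276.9 → 5 s.f., 542.1 → 4 s.f., 0.3689 → 4 s.f.; limit is 3.
Rounded to 3 significant figures: 3.12 × 10^7.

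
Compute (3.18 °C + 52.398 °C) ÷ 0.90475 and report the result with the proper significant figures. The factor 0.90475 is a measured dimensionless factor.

3.18 °C + 52.398 °C = 55.578 °C; the sum is limited to 2 decimal places (4 s.f.).
Carrying full precision, 55.578 ÷ 0.90475 = 61.4291240674… °C; 0.90475 has 5 s.f., so the result keeps min(4, 5) = 4 s.f.
Rounded to 4 significant figures: 61.43 °C.

61.43 °C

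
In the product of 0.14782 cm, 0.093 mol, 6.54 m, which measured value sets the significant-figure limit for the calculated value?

0.093 mol

0.14782 cm → 5 s.f.; 0.093 mol → 2 s.f.; 6.54 m → 3 s.f.
The fewest is 2 significant figures, from 0.093 mol.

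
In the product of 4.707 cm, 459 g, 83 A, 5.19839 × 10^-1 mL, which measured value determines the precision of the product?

4.707 cm → 4 s.f.; 459 g → 3 s.f.; 83 A → 2 s.f.; 5.19839 × 10^-1 mL → 6 s.f.
The fewest is 2 significant figures, from 83 A.

83 A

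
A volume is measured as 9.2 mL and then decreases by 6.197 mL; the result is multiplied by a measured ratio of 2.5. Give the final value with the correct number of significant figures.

9.2 mL − 6.197 mL = 3.003 mL; the difference is limited to 1 decimal place (2 s.f.).
Carrying full precision, 3.003 × 2.5 = 7.5075 mL; 2.5 has 2 s.f., so the result keeps min(2, 2) = 2 s.f.
Rounded to 2 significant figures: 7.5 mL.

7.5 mL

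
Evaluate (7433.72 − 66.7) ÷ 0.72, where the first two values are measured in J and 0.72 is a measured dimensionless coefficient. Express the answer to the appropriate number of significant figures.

1.0 × 10⁴ J

7433.72 J − 66.7 J = 7367.02 J; the difference is limited to 1 decimal place (5 s.f.).
Carrying full precision, 7367.02 ÷ 0.72 = 10231.9722222… J; 0.72 has 2 s.f., so the result keeps min(5, 2) = 2 s.f.
Rounded to 2 significant figures: 1.0 × 10⁴ J.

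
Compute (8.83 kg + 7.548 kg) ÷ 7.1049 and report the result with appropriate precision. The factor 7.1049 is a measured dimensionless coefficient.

2.305 kg

8.83 kg + 7.548 kg = 16.378 kg; the sum is limited to 2 decimal places (4 s.f.).
Carrying full precision, 16.378 ÷ 7.1049 = 2.30516967164… kg; 7.1049 has 5 s.f., so the result keeps min(4, 5) = 4 s.f.
Rounded to 4 significant figures: 2.305 kg.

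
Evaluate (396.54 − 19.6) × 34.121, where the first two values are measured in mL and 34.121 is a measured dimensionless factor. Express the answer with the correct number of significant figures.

1.286 × 10⁴ mL

396.54 mL − 19.6 mL = 376.94 mL; the difference is limited to 1 decimal place (4 s.f.).
Carrying full precision, 376.94 × 34.121 = 12861.56974 mL; 34.121 has 5 s.f., so the result keeps min(4, 5) = 4 s.f.
Rounded to 4 significant figures: 1.286 × 10⁴ mL.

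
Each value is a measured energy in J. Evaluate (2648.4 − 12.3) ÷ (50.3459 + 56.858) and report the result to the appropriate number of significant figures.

24.590

2648.4 − 12.3 = 2636.1, limited to 1 d.p. → 5 s.f.; 50.3459 + 56.858 = 107.2039, limited to 3 d.p. → 6 s.f.
Carrying full precision, 2636.1 ÷ 107.2039 = 24.5895904906…; keep min(5, 6) = 5 s.f.
Rounded to 5 significant figures: 24.590.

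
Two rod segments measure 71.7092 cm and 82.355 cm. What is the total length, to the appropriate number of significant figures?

71.7092 cm + 82.355 cm = 154.0642 cm.
Addition/subtraction keeps the fewest decimal places: 71.7092 → 4 decimal places, 82.355 → 3 decimal places; limit is 3.
Rounded to 3 decimal places: 154.064 cm.

154.064 cm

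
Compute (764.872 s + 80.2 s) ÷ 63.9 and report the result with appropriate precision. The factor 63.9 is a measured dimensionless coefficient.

764.872 s + 80.2 s = 845.072 s; the sum is limited to 1 decimal place (4 s.f.).
Carrying full precision, 845.072 ÷ 63.9 = 13.224913928… s; 63.9 has 3 s.f., so the result keeps min(4, 3) = 3 s.f.
Rounded to 3 significant figures: 13.2 s.

13.2 s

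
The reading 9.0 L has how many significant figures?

9.0: trailing zeros after a decimal point are significant.

2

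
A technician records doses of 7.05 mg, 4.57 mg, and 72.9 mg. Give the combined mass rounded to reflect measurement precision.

84.5 mg

7.05 mg + 4.57 mg + 72.9 mg = 84.52 mg.
Addition/subtraction keeps the fewest decimal places: 7.05 → 2 decimal places, 4.57 → 2 decimal places, 72.9 → 1 decimal place; limit is 1.
Rounded to 1 decimal place: 84.5 mg.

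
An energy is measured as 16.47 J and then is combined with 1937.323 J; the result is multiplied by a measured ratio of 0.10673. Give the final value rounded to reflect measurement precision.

16.47 J + 1937.323 J = 1953.793 J; the sum is limited to 2 decimal places (6 s.f.).
Carrying full precision, 1953.793 × 0.10673 = 208.52832689 J; 0.10673 has 5 s.f., so the result keeps min(6, 5) = 5 s.f.
Rounded to 5 significant figures: 208.53 J.

208.53 J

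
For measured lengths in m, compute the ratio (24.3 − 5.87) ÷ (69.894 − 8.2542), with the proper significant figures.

24.3 − 5.87 = 18.43, limited to 1 d.p. → 3 s.f.; 69.894 − 8.2542 = 61.6398, limited to 3 d.p. → 5 s.f.
Carrying full precision, 18.43 ÷ 61.6398 = 0.29899512977…; keep min(3, 5) = 3 s.f.
Rounded to 3 significant figures: 2.99 × 10^-1.

2.99 × 10^-1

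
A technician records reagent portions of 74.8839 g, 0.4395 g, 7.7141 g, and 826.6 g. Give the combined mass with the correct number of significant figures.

909.6 g

74.8839 g + 0.4395 g + 7.7141 g + 826.6 g = 909.6375 g.
Addition/subtraction keeps the fewest decimal places: 74.8839 → 4 decimal places, 0.4395 → 4 decimal places, 7.7141 → 4 decimal places, 826.6 → 1 decimal place; limit is 1.
Rounded to 1 decimal place: 909.6 g.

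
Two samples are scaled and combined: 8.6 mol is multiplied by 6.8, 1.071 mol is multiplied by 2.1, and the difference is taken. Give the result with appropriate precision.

8.6 × 6.8 = 58.48 → 58 mol (2 s.f., last digit at the 10^0 place).
1.071 × 2.1 = 2.2491 → 2.2 mol (2 s.f., last digit at the 10^-1 place).
Difference: 56.2309 mol; keep the coarser place, 10^0.
Result: 56 mol.

56 mol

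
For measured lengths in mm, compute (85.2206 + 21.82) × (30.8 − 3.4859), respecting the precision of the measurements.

85.2206 + 21.82 = 107.0406, limited to 2 d.p. → 5 s.f.; 30.8 − 3.4859 = 27.3141, limited to 1 d.p. → 3 s.f.
Carrying full precision, 107.0406 × 27.3141 = 2923.71765246; keep min(5, 3) = 3 s.f.
Rounded to 3 significant figures: 2.92 × 10^3 mm².

2.92 × 10^3 mm²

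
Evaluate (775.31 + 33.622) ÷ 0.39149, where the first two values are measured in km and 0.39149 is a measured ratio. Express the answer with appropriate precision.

775.31 km + 33.622 km = 808.932 km; the sum is limited to 2 decimal places (5 s.f.).
Carrying full precision, 808.932 ÷ 0.39149 = 2066.2903267… km; 0.39149 has 5 s.f., so the result keeps min(5, 5) = 5 s.f.
Rounded to 5 significant figures: 2066.3 km.

2066.3 km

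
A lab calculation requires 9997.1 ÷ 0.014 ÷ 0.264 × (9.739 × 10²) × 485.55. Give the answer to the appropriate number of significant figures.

1.3 × 10¹²

9997.1 ÷ 0.014 ÷ 0.264 × (9.739 × 10²) × 485.55 = 1.27905847031 × 10^12…
Multiplication/division keeps the fewest significant figures: 9997.1 → 5 s.f., 0.014 → 2 s.f., 0.264 → 3 s.f., 9.739 × 10² → 4 s.f., 485.55 → 5 s.f.; limit is 2.
Rounded to 2 significant figures: 1.3 × 10¹².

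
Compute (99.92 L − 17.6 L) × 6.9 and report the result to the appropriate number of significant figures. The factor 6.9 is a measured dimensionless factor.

5.7 × 10² L

99.92 L − 17.6 L = 82.32 L; the difference is limited to 1 decimal place (3 s.f.).
Carrying full precision, 82.32 × 6.9 = 568.008 L; 6.9 has 2 s.f., so the result keeps min(3, 2) = 2 s.f.
Rounded to 2 significant figures: 5.7 × 10² L.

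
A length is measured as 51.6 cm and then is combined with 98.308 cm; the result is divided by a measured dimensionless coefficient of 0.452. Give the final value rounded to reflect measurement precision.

332 cm

51.6 cm + 98.308 cm = 149.908 cm; the sum is limited to 1 decimal place (4 s.f.).
Carrying full precision, 149.908 ÷ 0.452 = 331.654867257… cm; 0.452 has 3 s.f., so the result keeps min(4, 3) = 3 s.f.
Rounded to 3 significant figures: 332 cm.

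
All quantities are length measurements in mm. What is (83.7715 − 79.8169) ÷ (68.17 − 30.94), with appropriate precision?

83.7715 − 79.8169 = 3.9546, limited to 4 d.p. → 5 s.f.; 68.17 − 30.94 = 37.23, limited to 2 d.p. → 4 s.f.
Carrying full precision, 3.9546 ÷ 37.23 = 0.106220789686…; keep min(5, 4) = 4 s.f.
Rounded to 4 significant figures: 0.1062.

0.1062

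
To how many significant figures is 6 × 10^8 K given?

6 × 10^8: in scientific notation every digit of the coefficient is significant.

1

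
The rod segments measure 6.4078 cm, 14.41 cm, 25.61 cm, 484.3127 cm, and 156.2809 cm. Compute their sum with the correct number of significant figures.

6.8702 × 10^2 cm

6.4078 cm + 14.41 cm + 25.61 cm + 484.3127 cm + 156.2809 cm = 687.0214 cm.
Addition/subtraction keeps the fewest decimal places: 6.4078 → 4 decimal places, 14.41 → 2 decimal places, 25.61 → 2 decimal places, 484.3127 → 4 decimal places, 156.2809 → 4 decimal places; limit is 2.
Rounded to 2 decimal places: 6.8702 × 10^2 cm.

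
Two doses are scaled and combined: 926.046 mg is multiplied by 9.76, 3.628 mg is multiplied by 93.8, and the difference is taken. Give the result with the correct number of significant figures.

926.046 × 9.76 = 9038.20896 → 9.04 × 10^3 mg (3 s.f., last digit at the 10^1 place).
3.628 × 93.8 = 340.3064 → 340. mg (3 s.f., last digit at the 10^0 place).
Difference: 8697.90256 mg; keep the coarser place, 10^1.
Result: 8.70 × 10^3 mg.

8.70 × 10^3 mg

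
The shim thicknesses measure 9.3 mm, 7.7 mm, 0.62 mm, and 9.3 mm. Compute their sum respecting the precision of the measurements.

26.9 mm

9.3 mm + 7.7 mm + 0.62 mm + 9.3 mm = 26.92 mm.
Addition/subtraction keeps the fewest decimal places: 9.3 → 1 decimal place, 7.7 → 1 decimal place, 0.62 → 2 decimal places, 9.3 → 1 decimal place; limit is 1.
Rounded to 1 decimal place: 26.9 mm.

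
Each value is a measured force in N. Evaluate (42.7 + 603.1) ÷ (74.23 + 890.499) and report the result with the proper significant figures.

42.7 + 603.1 = 645.8, limited to 1 d.p. → 4 s.f.; 74.23 + 890.499 = 964.729, limited to 2 d.p. → 5 s.f.
Carrying full precision, 645.8 ÷ 964.729 = 0.6694107879…; keep min(4, 5) = 4 s.f.
Rounded to 4 significant figures: 0.6694.

0.6694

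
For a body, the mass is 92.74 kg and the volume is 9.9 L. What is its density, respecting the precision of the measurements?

9.4 kg/L

density = 92.74 kg ÷ 9.9 L = 9.36767676768… kg/L.
92.74 has 4 significant figures; 9.9 has 2.
Division/multiplication keeps the fewest: 2 significant figures.
Rounded: 9.4 kg/L.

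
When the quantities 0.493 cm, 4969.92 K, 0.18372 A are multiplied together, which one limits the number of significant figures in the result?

0.493 cm → 3 s.f.; 4969.92 K → 6 s.f.; 0.18372 A → 5 s.f.
The fewest is 3 significant figures, from 0.493 cm.

0.493 cm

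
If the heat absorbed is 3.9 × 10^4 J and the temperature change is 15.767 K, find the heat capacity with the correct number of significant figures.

heat capacity = 3.9 × 10^4 J ÷ 15.767 K = 2473.52064438… J/K.
3.9 × 10^4 has 2 significant figures; 15.767 has 5.
Division/multiplication keeps the fewest: 2 significant figures.
Rounded: 2.5 × 10^3 J/K.

2.5 × 10^3 J/K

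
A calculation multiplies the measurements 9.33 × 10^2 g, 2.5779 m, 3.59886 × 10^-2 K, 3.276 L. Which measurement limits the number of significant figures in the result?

9.33 × 10^2 g

9.33 × 10^2 g → 3 s.f.; 2.5779 m → 5 s.f.; 3.59886 × 10^-2 K → 6 s.f.; 3.276 L → 4 s.f.
The fewest is 3 significant figures, from 9.33 × 10^2 g.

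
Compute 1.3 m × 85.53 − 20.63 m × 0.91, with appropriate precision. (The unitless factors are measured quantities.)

9 × 10¹ m

1.3 × 85.53 = 111.189 → 1.1 × 10² m (2 s.f., last digit at the 10^1 place).
20.63 × 0.91 = 18.7733 → 19 m (2 s.f., last digit at the 10^0 place).
Difference: 92.4157 m; keep the coarser place, 10^1.
Result: 9 × 10¹ m.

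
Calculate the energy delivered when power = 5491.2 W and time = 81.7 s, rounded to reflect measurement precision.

4.49 × 10^5 J

energy delivered = 5491.2 W × 81.7 s = 448631.04 J.
5491.2 has 5 significant figures; 81.7 has 3.
Division/multiplication keeps the fewest: 3 significant figures.
Rounded: 4.49 × 10^5 J.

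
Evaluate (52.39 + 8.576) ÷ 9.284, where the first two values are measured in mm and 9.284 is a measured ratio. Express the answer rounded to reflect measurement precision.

52.39 mm + 8.576 mm = 60.966 mm; the sum is limited to 2 decimal places (4 s.f.).
Carrying full precision, 60.966 ÷ 9.284 = 6.56678155967… mm; 9.284 has 4 s.f., so the result keeps min(4, 4) = 4 s.f.
Rounded to 4 significant figures: 6.567 mm.

6.567 mm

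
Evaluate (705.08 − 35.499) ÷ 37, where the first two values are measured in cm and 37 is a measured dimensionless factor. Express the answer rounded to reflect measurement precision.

705.08 cm − 35.499 cm = 669.581 cm; the difference is limited to 2 decimal places (5 s.f.).
Carrying full precision, 669.581 ÷ 37 = 18.0967837838… cm; 37 has 2 s.f., so the result keeps min(5, 2) = 2 s.f.
Rounded to 2 significant figures: 18 cm.

18 cm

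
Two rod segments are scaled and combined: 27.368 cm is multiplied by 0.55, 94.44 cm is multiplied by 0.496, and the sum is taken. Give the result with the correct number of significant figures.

27.368 × 0.55 = 15.0524 → 15 cm (2 s.f., last digit at the 10^0 place).
94.44 × 0.496 = 46.84224 → 46.8 cm (3 s.f., last digit at the 10^-1 place).
Sum: 61.89464 cm; keep the coarser place, 10^0.
Result: 62 cm.

62 cm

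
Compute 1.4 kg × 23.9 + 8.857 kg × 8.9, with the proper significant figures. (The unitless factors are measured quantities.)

112 kg

1.4 × 23.9 = 33.46 → 33 kg (2 s.f., last digit at the 10^0 place).
8.857 × 8.9 = 78.8273 → 79 kg (2 s.f., last digit at the 10^0 place).
Sum: 112.2873 kg; keep the coarser place, 10^0.
Result: 112 kg.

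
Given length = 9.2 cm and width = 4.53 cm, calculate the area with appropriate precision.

42 cm²

area = 9.2 cm × 4.53 cm = 41.676 cm².
9.2 has 2 significant figures; 4.53 has 3.
Division/multiplication keeps the fewest: 2 significant figures.
Rounded: 42 cm².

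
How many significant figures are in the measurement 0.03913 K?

4

0.03913: leading zeros are not significant.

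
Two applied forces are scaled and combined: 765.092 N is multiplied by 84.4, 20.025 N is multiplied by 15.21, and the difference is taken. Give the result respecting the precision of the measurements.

6.43 × 10⁴ N

765.092 × 84.4 = 64573.7648 → 6.46 × 10⁴ N (3 s.f., last digit at the 10^2 place).
20.025 × 15.21 = 304.58025 → 304.6 N (4 s.f., last digit at the 10^-1 place).
Difference: 64269.18455 N; keep the coarser place, 10^2.
Result: 6.43 × 10⁴ N.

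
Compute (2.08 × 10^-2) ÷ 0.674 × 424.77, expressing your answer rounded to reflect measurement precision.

(2.08 × 10^-2) ÷ 0.674 × 424.77 = 13.1086290801…
Multiplication/division keeps the fewest significant figures: 2.08 × 10^-2 → 3 s.f., 0.674 → 3 s.f., 424.77 → 5 s.f.; limit is 3.
Rounded to 3 significant figures: 13.1.

13.1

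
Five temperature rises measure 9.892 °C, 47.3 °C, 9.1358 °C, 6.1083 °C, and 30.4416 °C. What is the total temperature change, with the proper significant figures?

102.9 °C

9.892 °C + 47.3 °C + 9.1358 °C + 6.1083 °C + 30.4416 °C = 102.8777 °C.
Addition/subtraction keeps the fewest decimal places: 9.892 → 3 decimal places, 47.3 → 1 decimal place, 9.1358 → 4 decimal places, 6.1083 → 4 decimal places, 30.4416 → 4 decimal places; limit is 1.
Rounded to 1 decimal place: 102.9 °C.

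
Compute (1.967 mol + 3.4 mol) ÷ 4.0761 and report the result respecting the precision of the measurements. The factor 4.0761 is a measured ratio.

1.3 mol

1.967 mol + 3.4 mol = 5.367 mol; the sum is limited to 1 decimal place (2 s.f.).
Carrying full precision, 5.367 ÷ 4.0761 = 1.31669978656… mol; 4.0761 has 5 s.f., so the result keeps min(2, 5) = 2 s.f.
Rounded to 2 significant figures: 1.3 mol.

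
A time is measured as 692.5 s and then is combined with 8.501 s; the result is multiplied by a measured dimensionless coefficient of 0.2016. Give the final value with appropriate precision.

692.5 s + 8.501 s = 701.001 s; the sum is limited to 1 decimal place (4 s.f.).
Carrying full precision, 701.001 × 0.2016 = 141.3218016 s; 0.2016 has 4 s.f., so the result keeps min(4, 4) = 4 s.f.
Rounded to 4 significant figures: 141.3 s.

141.3 s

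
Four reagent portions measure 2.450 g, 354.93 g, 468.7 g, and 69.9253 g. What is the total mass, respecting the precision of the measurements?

896.0 g

2.450 g + 354.93 g + 468.7 g + 69.9253 g = 896.0053 g.
Addition/subtraction keeps the fewest decimal places: 2.450 → 3 decimal places, 354.93 → 2 decimal places, 468.7 → 1 decimal place, 69.9253 → 4 decimal places; limit is 1.
Rounded to 1 decimal place: 896.0 g.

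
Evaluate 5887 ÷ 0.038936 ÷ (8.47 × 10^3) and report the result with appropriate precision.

5887 ÷ 0.038936 ÷ (8.47 × 10^3) = 17.850866096…
Multiplication/division keeps the fewest significant figures: 5887 → 4 s.f., 0.038936 → 5 s.f., 8.47 × 10^3 → 3 s.f.; limit is 3.
Rounded to 3 significant figures: 17.9.

17.9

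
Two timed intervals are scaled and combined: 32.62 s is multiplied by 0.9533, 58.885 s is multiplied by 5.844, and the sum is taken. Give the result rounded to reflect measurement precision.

32.62 × 0.9533 = 31.096646 → 31.10 s (4 s.f., last digit at the 10^-2 place).
58.885 × 5.844 = 344.12394 → 344.1 s (4 s.f., last digit at the 10^-1 place).
Sum: 375.220586 s; keep the coarser place, 10^-1.
Result: 3.752 × 10^2 s.

3.752 × 10^2 s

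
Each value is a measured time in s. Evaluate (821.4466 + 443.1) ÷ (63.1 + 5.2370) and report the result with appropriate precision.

821.4466 + 443.1 = 1264.5466, limited to 1 d.p. → 5 s.f.; 63.1 + 5.2370 = 68.3370, limited to 1 d.p. → 3 s.f.
Carrying full precision, 1264.5466 ÷ 68.3370 = 18.504567072…; keep min(5, 3) = 3 s.f.
Rounded to 3 significant figures: 18.5.

18.5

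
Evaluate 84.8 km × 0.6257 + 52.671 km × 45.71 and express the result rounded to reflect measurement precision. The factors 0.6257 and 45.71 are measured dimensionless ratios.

84.8 × 0.6257 = 53.05936 → 53.1 km (3 s.f., last digit at the 10^-1 place).
52.671 × 45.71 = 2407.59141 → 2408 km (4 s.f., last digit at the 10^0 place).
Sum: 2460.65077 km; keep the coarser place, 10^0.
Result: 2461 km.

2461 km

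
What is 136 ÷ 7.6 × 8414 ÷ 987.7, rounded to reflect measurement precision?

1.5 × 10^2

136 ÷ 7.6 × 8414 ÷ 987.7 = 152.441344325…
Multiplication/division keeps the fewest significant figures: 136 → 3 s.f., 7.6 → 2 s.f., 8414 → 4 s.f., 987.7 → 4 s.f.; limit is 2.
Rounded to 2 significant figures: 1.5 × 10^2.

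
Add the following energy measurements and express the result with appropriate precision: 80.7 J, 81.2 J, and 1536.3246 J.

1698.2 J

80.7 J + 81.2 J + 1536.3246 J = 1698.2246 J.
Addition/subtraction keeps the fewest decimal places: 80.7 → 1 decimal place, 81.2 → 1 decimal place, 1536.3246 → 4 decimal places; limit is 1.
Rounded to 1 decimal place: 1698.2 J.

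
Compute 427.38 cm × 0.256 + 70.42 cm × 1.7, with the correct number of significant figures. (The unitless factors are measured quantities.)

2.3 × 10^2 cm

427.38 × 0.256 = 109.40928 → 109 cm (3 s.f., last digit at the 10^0 place).
70.42 × 1.7 = 119.714 → 1.2 × 10^2 cm (2 s.f., last digit at the 10^1 place).
Sum: 229.12328 cm; keep the coarser place, 10^1.
Result: 2.3 × 10^2 cm.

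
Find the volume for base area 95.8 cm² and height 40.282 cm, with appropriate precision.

volume = 95.8 cm² × 40.282 cm = 3859.0156 cm³.
95.8 has 3 significant figures; 40.282 has 5.
Division/multiplication keeps the fewest: 3 significant figures.
Rounded: 3.86 × 10^3 cm³.

3.86 × 10^3 cm³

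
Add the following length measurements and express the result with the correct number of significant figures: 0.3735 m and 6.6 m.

7.0 m

0.3735 m + 6.6 m = 6.9735 m.
Addition/subtraction keeps the fewest decimal places: 0.3735 → 4 decimal places, 6.6 → 1 decimal place; limit is 1.
Rounded to 1 decimal place: 7.0 m.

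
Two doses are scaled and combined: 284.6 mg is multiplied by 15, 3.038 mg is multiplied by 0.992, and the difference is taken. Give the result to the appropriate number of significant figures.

4.3 × 10^3 mg

284.6 × 15 = 4269 → 4.3 × 10^3 mg (2 s.f., last digit at the 10^2 place).
3.038 × 0.992 = 3.013696 → 3.01 mg (3 s.f., last digit at the 10^-2 place).
Difference: 4265.986304 mg; keep the coarser place, 10^2.
Result: 4.3 × 10^3 mg.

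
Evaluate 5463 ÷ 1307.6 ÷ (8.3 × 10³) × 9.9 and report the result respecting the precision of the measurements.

5463 ÷ 1307.6 ÷ (8.3 × 10³) × 9.9 = 0.00498325820873…
Multiplication/division keeps the fewest significant figures: 5463 → 4 s.f., 1307.6 → 5 s.f., 8.3 × 10³ → 2 s.f., 9.9 → 2 s.f.; limit is 2.
Rounded to 2 significant figures: 0.0050.

0.0050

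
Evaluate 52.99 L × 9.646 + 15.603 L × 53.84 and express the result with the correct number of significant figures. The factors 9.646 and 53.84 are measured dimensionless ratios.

52.99 × 9.646 = 511.14154 → 511.1 L (4 s.f., last digit at the 10^-1 place).
15.603 × 53.84 = 840.06552 → 840.1 L (4 s.f., last digit at the 10^-1 place).
Sum: 1351.20706 L; keep the coarser place, 10^-1.
Result: 1351.2 L.

1351.2 L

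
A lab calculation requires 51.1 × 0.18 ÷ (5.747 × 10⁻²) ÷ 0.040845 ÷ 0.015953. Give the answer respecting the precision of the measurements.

51.1 × 0.18 ÷ (5.747 × 10⁻²) ÷ 0.040845 ÷ 0.015953 = 245624.08083…
Multiplication/division keeps the fewest significant figures: 51.1 → 3 s.f., 0.18 → 2 s.f., 5.747 × 10⁻² → 4 s.f., 0.040845 → 5 s.f., 0.015953 → 5 s.f.; limit is 2.
Rounded to 2 significant figures: 2.5 × 10⁵.

2.5 × 10⁵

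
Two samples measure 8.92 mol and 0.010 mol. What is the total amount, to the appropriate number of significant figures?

8.93 mol

8.92 mol + 0.010 mol = 8.930 mol.
Addition/subtraction keeps the fewest decimal places: 8.92 → 2 decimal places, 0.010 → 3 decimal places; limit is 2.
Rounded to 2 decimal places: 8.93 mol.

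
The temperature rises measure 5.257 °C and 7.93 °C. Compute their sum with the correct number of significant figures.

5.257 °C + 7.93 °C = 13.187 °C.
Addition/subtraction keeps the fewest decimal places: 5.257 → 3 decimal places, 7.93 → 2 decimal places; limit is 2.
Rounded to 2 decimal places: 13.19 °C.

13.19 °C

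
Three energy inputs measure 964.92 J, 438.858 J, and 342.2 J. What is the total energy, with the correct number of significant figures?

1746.0 J

964.92 J + 438.858 J + 342.2 J = 1745.978 J.
Addition/subtraction keeps the fewest decimal places: 964.92 → 2 decimal places, 438.858 → 3 decimal places, 342.2 → 1 decimal place; limit is 1.
Rounded to 1 decimal place: 1746.0 J.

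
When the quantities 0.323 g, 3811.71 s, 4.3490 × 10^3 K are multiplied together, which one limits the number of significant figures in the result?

0.323 g

0.323 g → 3 s.f.; 3811.71 s → 6 s.f.; 4.3490 × 10^3 K → 5 s.f.
The fewest is 3 significant figures, from 0.323 g.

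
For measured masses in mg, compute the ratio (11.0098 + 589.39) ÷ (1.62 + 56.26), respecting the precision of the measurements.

10.37

11.0098 + 589.39 = 600.3998, limited to 2 d.p. → 5 s.f.; 1.62 + 56.26 = 57.88, limited to 2 d.p. → 4 s.f.
Carrying full precision, 600.3998 ÷ 57.88 = 10.3731824464…; keep min(5, 4) = 4 s.f.
Rounded to 4 significant figures: 10.37.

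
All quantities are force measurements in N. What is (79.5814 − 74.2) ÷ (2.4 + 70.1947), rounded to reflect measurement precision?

79.5814 − 74.2 = 5.3814, limited to 1 d.p. → 2 s.f.; 2.4 + 70.1947 = 72.5947, limited to 1 d.p. → 3 s.f.
Carrying full precision, 5.3814 ÷ 72.5947 = 0.074129378591…; keep min(2, 3) = 2 s.f.
Rounded to 2 significant figures: 0.074.

0.074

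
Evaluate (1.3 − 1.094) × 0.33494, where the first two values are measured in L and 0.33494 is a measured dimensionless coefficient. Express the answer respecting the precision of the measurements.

0.07 L

1.3 L − 1.094 L = 0.206 L; the difference is limited to 1 decimal place (1 s.f.).
Carrying full precision, 0.206 × 0.33494 = 0.06899764 L; 0.33494 has 5 s.f., so the result keeps min(1, 5) = 1 s.f.
Rounded to 1 significant figure: 0.07 L.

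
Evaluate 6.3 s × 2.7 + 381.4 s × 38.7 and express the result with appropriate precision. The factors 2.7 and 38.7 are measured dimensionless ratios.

6.3 × 2.7 = 17.01 → 17 s (2 s.f., last digit at the 10^0 place).
381.4 × 38.7 = 14760.18 → 1.48 × 10^4 s (3 s.f., last digit at the 10^2 place).
Sum: 14777.19 s; keep the coarser place, 10^2.
Result: 1.48 × 10^4 s.

1.48 × 10^4 s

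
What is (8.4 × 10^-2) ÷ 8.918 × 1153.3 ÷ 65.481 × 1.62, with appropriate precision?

0.27

(8.4 × 10^-2) ÷ 8.918 × 1153.3 ÷ 65.481 × 1.62 = 0.268753309797…
Multiplication/division keeps the fewest significant figures: 8.4 × 10^-2 → 2 s.f., 8.918 → 4 s.f., 1153.3 → 5 s.f., 65.481 → 5 s.f., 1.62 → 3 s.f.; limit is 2.
Rounded to 2 significant figures: 0.27.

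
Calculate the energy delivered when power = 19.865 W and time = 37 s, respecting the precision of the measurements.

7.4 × 10² J

energy delivered = 19.865 W × 37 s = 735.005 J.
19.865 has 5 significant figures; 37 has 2.
Division/multiplication keeps the fewest: 2 significant figures.
Rounded: 7.4 × 10² J.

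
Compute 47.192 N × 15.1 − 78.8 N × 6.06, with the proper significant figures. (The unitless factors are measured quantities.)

47.192 × 15.1 = 712.5992 → 713 N (3 s.f., last digit at the 10^0 place).
78.8 × 6.06 = 477.528 → 478 N (3 s.f., last digit at the 10^0 place).
Difference: 235.0712 N; keep the coarser place, 10^0.
Result: 2.35 × 10² N.

2.35 × 10² N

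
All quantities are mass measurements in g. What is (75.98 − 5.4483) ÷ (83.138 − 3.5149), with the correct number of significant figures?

0.8858

75.98 − 5.4483 = 70.5317, limited to 2 d.p. → 4 s.f.; 83.138 − 3.5149 = 79.6231, limited to 3 d.p. → 5 s.f.
Carrying full precision, 70.5317 ÷ 79.6231 = 0.885819567437…; keep min(4, 5) = 4 s.f.
Rounded to 4 significant figures: 0.8858.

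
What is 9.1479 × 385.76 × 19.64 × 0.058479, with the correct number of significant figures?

9.1479 × 385.76 × 19.64 × 0.058479 = 4053.03190506…
Multiplication/division keeps the fewest significant figures: 9.1479 → 5 s.f., 385.76 → 5 s.f., 19.64 → 4 s.f., 0.058479 → 5 s.f.; limit is 4.
Rounded to 4 significant figures: 4053.

4053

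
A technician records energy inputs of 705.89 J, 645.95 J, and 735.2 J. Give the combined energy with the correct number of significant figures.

705.89 J + 645.95 J + 735.2 J = 2087.04 J.
Addition/subtraction keeps the fewest decimal places: 705.89 → 2 decimal places, 645.95 → 2 decimal places, 735.2 → 1 decimal place; limit is 1.
Rounded to 1 decimal place: 2087.0 J.

2087.0 J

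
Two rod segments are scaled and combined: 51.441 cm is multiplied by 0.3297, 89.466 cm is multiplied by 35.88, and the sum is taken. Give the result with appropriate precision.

3227 cm

51.441 × 0.3297 = 16.9600977 → 16.96 cm (4 s.f., last digit at the 10^-2 place).
89.466 × 35.88 = 3210.04008 → 3210. cm (4 s.f., last digit at the 10^0 place).
Sum: 3227.0001777 cm; keep the coarser place, 10^0.
Result: 3227 cm.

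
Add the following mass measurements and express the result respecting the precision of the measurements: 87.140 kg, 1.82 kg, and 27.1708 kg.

87.140 kg + 1.82 kg + 27.1708 kg = 116.1308 kg.
Addition/subtraction keeps the fewest decimal places: 87.140 → 3 decimal places, 1.82 → 2 decimal places, 27.1708 → 4 decimal places; limit is 2.
Rounded to 2 decimal places: 1.1613 × 10^2 kg.

1.1613 × 10^2 kg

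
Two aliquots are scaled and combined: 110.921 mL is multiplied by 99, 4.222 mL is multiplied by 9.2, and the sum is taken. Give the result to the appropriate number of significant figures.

110.921 × 99 = 10981.179 → 1.1 × 10⁴ mL (2 s.f., last digit at the 10^3 place).
4.222 × 9.2 = 38.8424 → 39 mL (2 s.f., last digit at the 10^0 place).
Sum: 11020.0214 mL; keep the coarser place, 10^3.
Result: 1.1 × 10⁴ mL.

1.1 × 10⁴ mL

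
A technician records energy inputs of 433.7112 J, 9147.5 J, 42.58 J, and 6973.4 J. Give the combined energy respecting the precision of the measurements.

433.7112 J + 9147.5 J + 42.58 J + 6973.4 J = 16597.1912 J.
Addition/subtraction keeps the fewest decimal places: 433.7112 → 4 decimal places, 9147.5 → 1 decimal place, 42.58 → 2 decimal places, 6973.4 → 1 decimal place; limit is 1.
Rounded to 1 decimal place: 16597.2 J.

16597.2 J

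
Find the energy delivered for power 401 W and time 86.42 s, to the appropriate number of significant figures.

energy delivered = 401 W × 86.42 s = 34654.42 J.
401 has 3 significant figures; 86.42 has 4.
Division/multiplication keeps the fewest: 3 significant figures.
Rounded: 3.47 × 10^4 J.

3.47 × 10^4 J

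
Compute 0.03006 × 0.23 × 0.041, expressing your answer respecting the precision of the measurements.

2.8 × 10^-4

0.03006 × 0.23 × 0.041 = 0.0002834658
Multiplication/division keeps the fewest significant figures: 0.03006 → 4 s.f., 0.23 → 2 s.f., 0.041 → 2 s.f.; limit is 2.
Rounded to 2 significant figures: 2.8 × 10^-4.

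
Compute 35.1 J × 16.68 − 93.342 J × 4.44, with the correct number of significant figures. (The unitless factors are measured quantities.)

171 J

35.1 × 16.68 = 585.468 → 585 J (3 s.f., last digit at the 10^0 place).
93.342 × 4.44 = 414.43848 → 414 J (3 s.f., last digit at the 10^0 place).
Difference: 171.02952 J; keep the coarser place, 10^0.
Result: 171 J.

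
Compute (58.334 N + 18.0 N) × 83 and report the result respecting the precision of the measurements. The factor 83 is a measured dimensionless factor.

58.334 N + 18.0 N = 76.334 N; the sum is limited to 1 decimal place (3 s.f.).
Carrying full precision, 76.334 × 83 = 6335.722 N; 83 has 2 s.f., so the result keeps min(3, 2) = 2 s.f.
Rounded to 2 significant figures: 6.3 × 10^3 N.

6.3 × 10^3 N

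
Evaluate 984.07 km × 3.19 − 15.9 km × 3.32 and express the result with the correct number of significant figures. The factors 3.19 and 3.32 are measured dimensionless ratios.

3.09 × 10^3 km

984.07 × 3.19 = 3139.1833 → 3.14 × 10^3 km (3 s.f., last digit at the 10^1 place).
15.9 × 3.32 = 52.788 → 52.8 km (3 s.f., last digit at the 10^-1 place).
Difference: 3086.3953 km; keep the coarser place, 10^1.
Result: 3.09 × 10^3 km.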